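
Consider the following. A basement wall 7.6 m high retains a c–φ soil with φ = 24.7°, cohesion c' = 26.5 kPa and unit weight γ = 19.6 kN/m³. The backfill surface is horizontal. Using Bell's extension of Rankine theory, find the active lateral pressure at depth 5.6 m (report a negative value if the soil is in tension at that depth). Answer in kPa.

K_a = (1 − sin φ)/(1 + sin φ) = 0.4106.
σ_a = K_a γ z − 2c√K_a = 0.4106×19.6×5.6 − 2×26.5×0.6408 = 11.10 kPa.

11.1 kPa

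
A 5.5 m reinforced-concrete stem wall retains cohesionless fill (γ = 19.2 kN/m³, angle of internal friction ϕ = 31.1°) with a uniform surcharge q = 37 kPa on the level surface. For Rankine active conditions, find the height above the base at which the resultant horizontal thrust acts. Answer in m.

K_a = 0.3188.
Triangular part P₁ = ½K_aγH² = 92.58 at H/3 = 1.833 m; rectangular part P₂ = K_a q H = 64.88 at H/2 = 2.750 m.
ȳ = (P₁·1.833 + P₂·2.750)/(P₁+P₂) = 2.211 m.

2.21 m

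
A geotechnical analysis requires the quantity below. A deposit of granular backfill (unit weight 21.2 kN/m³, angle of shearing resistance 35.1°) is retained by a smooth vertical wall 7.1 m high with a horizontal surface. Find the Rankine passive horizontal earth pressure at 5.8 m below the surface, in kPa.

K_p = (1 + sin φ)/(1 − sin φ) = 3.706.
σ_h = K_p γ z = 3.706 × 21.2 × 5.8 = 455.7 kPa.

456 kPa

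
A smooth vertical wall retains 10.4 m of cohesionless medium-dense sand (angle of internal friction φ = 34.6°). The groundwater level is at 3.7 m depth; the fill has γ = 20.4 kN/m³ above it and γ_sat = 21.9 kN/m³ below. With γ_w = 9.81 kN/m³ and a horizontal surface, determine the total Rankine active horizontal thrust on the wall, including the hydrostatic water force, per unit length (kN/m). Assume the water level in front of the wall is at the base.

473 kN/m

K_a = tan²(45° − φ/2) = 0.2756.
γ' = 21.9 − 9.81 = 12.09 kN/m³. Depth below WT = 6.7 m.
σ'_h at WT = K_a γ d_w = 20.81 kPa; at base = 20.81 + K_a γ' × 6.7 = 43.13 kPa.
P₁ (0–3.7 m) = ½×20.81×3.7 = 38.49. P₂ (3.7–10.4 m) = ½(20.81+43.13)×6.7 = 214.2.
P_w = ½ γ_w h₂² = 0.5×9.81×6.7² = 220.2. Total = 38.49+214.2+220.2 = 472.9 kN/m.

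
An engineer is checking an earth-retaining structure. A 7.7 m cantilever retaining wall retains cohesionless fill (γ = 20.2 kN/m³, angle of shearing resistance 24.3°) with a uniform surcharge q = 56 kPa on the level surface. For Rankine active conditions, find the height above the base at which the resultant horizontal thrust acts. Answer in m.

3.10 m

K_a = 0.4169.
Triangular part P₁ = ½K_aγH² = 249.7 at H/3 = 2.567 m; rectangular part P₂ = K_a q H = 179.8 at H/2 = 3.850 m.
ȳ = (P₁·2.567 + P₂·3.850)/(P₁+P₂) = 3.104 m.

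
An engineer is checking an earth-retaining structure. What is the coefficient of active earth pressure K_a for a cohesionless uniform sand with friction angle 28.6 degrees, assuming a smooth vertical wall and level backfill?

K_a = tan²(45° − φ/2) = tan²(30.70°) = 0.3525.

0.353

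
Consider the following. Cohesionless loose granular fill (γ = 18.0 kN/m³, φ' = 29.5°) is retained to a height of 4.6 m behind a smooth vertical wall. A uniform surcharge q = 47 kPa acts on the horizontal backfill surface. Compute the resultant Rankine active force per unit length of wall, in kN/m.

138 kN/m

K_a = tan²(45° − φ/2) = 0.3401.
Soil triangle: ½ K_a γ H² = 0.5×0.3401×18.0×4.6² = 64.77 kN/m.
Surcharge rectangle: K_a q H = 0.3401×47×4.6 = 73.53 kN/m.
Total = 64.77 + 73.53 = 138.3 kN/m.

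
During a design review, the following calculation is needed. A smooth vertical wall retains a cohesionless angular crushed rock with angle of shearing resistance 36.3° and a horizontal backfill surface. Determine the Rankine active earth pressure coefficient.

0.256

K_a = (1 − sin φ)/(1 + sin φ) = (1 − sin 36.3°)/(1 + sin 36.3°) = 0.2563.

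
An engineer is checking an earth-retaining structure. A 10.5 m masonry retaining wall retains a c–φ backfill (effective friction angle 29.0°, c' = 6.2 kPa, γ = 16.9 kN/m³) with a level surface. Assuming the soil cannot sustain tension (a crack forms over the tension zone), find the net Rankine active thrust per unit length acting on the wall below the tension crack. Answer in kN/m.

251 kN/m

K_a = 0.3470; √K_a = 0.5890.
Tension-crack depth z_c = 2c/(γ√K_a) = 2×6.2/(16.9×0.5890) = 1.246 m.
σ_a at base = K_a γ H − 2c√K_a = 0.3470×16.9×10.5 − 2×6.2×0.5890 = 54.27 kPa.
P_a = ½ × 54.27 × (H − z_c) = 0.5×54.27×9.254 = 251.1 kN/m.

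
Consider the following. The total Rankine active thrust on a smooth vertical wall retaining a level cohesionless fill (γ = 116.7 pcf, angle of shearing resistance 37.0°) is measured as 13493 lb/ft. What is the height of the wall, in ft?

30.5 ft

K_a = 0.2486. P_a = ½ K_a γ H² ⇒ H = √(2P_a/(K_a γ)).
H = √(2×13493/(0.2486×116.7)) = 30.50 ft.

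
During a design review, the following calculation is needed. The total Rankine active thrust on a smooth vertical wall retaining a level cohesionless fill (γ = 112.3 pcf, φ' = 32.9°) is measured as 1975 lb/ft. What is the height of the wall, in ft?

K_a = 0.2960. P_a = ½ K_a γ H² ⇒ H = √(2P_a/(K_a γ)).
H = √(2×1975/(0.2960×112.3)) = 10.90 ft.

10.9 ft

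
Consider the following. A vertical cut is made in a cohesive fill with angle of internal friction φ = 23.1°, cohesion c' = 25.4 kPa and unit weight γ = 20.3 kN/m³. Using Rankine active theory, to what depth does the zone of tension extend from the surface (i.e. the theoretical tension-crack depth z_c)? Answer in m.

3.79 m

K_a = tan²(45° − 23.1°/2) = 0.4364; √K_a = 0.6606.
The active pressure is zero where K_a γ z = 2c√K_a, so z_c = 2c/(γ√K_a) = 2×25.4/(20.3×0.6606) = 3.788 m.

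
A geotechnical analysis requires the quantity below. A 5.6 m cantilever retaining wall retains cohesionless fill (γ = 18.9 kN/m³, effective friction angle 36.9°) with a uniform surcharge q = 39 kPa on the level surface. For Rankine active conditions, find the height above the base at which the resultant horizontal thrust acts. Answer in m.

K_a = 0.2497.
Triangular part P₁ = ½K_aγH² = 73.99 at H/3 = 1.867 m; rectangular part P₂ = K_a q H = 54.53 at H/2 = 2.800 m.
ȳ = (P₁·1.867 + P₂·2.800)/(P₁+P₂) = 2.263 m.

2.26 m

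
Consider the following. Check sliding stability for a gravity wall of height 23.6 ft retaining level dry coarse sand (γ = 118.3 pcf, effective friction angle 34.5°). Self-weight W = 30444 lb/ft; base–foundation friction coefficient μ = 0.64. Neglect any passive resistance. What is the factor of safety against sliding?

K_a = tan²(45° − 34.5°/2) = 0.2768.
P_a = ½K_aγH² = 0.5×0.2768×118.3×23.6² = 9119 lb/ft, acting at H/3 = 7.867 ft above the base.
FS_sliding = μW / P_a = 0.64×30444 / 9119 = 2.137.

2.14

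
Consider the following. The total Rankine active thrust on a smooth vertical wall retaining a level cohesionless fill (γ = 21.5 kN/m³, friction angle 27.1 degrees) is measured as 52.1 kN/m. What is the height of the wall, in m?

K_a = 0.3741. P_a = ½ K_a γ H² ⇒ H = √(2P_a/(K_a γ)).
H = √(2×52.1/(0.3741×21.5)) = 3.600 m.

3.60 m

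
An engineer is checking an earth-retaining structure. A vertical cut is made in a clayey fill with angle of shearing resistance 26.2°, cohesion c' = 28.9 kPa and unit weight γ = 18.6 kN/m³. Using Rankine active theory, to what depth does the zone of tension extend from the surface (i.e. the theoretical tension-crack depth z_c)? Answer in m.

4.99 m

K_a = tan²(45° − 26.2°/2) = 0.3874; √K_a = 0.6224.
The active pressure is zero where K_a γ z = 2c√K_a, so z_c = 2c/(γ√K_a) = 2×28.9/(18.6×0.6224) = 4.992 m.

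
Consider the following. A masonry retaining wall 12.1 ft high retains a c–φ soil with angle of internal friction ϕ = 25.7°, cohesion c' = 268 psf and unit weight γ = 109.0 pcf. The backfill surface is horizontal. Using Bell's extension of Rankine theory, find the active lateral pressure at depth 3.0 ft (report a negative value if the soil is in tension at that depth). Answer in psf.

K_a = (1 − sin φ)/(1 + sin φ) = 0.3950.
σ_a = K_a γ z − 2c√K_a = 0.3950×109.0×3.0 − 2×268×0.6285 = -207.7 psf.

-208 psf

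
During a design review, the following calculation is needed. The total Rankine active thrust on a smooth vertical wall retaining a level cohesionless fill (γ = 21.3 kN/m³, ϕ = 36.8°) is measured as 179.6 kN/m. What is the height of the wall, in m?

8.20 m

K_a = 0.2508. P_a = ½ K_a γ H² ⇒ H = √(2P_a/(K_a γ)).
H = √(2×179.6/(0.2508×21.3)) = 8.201 m.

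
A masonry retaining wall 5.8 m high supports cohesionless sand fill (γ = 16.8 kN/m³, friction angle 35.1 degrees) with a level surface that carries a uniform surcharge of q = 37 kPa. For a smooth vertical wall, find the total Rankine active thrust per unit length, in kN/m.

K_a = tan²(45° − φ/2) = 0.2698.
Soil triangle: ½ K_a γ H² = 0.5×0.2698×16.8×5.8² = 76.25 kN/m.
Surcharge rectangle: K_a q H = 0.2698×37×5.8 = 57.91 kN/m.
Total = 76.25 + 57.91 = 134.2 kN/m.

134 kN/m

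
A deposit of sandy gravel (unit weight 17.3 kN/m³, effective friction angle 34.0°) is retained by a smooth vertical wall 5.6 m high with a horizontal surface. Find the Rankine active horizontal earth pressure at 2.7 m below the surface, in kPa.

13.2 kPa

K_a = (1 − sin φ)/(1 + sin φ) = 0.2827.
σ_h = K_a γ z = 0.2827 × 17.3 × 2.7 = 13.21 kPa.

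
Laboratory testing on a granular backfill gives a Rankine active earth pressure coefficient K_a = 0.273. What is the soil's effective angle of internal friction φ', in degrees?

34.8°

K_a = tan²(45° − φ/2) ⇒ 45° − φ/2 = arctan(√0.273) = 27.59°.
φ = 2(45° − 27.59°) = 34.83°.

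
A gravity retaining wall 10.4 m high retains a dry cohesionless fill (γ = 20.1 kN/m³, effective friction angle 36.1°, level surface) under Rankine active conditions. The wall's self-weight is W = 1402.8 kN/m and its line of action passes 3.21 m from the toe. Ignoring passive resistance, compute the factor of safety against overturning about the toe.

4.62

K_a = tan²(45° − 36.1°/2) = 0.2585.
P_a = ½K_aγH² = 0.5×0.2585×20.1×10.4² = 281.0 kN/m, acting at H/3 = 3.467 m above the base.
Overturning moment M_o = P_a × H/3 = 281.0 × 3.467 = 974.1.
Resisting moment M_r = W × 3.21 = 1402.8 × 3.21 = 4503.
FS_overturning = M_r/M_o = 4503/974.1 = 4.623.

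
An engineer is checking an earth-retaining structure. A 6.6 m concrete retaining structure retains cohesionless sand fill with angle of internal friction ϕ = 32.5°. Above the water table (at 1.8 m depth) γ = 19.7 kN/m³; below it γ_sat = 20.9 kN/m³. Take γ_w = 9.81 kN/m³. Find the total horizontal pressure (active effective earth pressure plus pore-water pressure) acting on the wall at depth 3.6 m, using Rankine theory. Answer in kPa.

K_a = (1 − sin φ)/(1 + sin φ) = 0.3010.
γ' = 20.9 − 9.81 = 11.09 kN/m³.
Effective vertical stress at 3.6 m: σ'_v = 19.7×1.8 + 11.09×1.80 = 55.42 kPa.
σ'_h = K_a σ'_v = 0.3010 × 55.42 = 16.68 kPa; u = γ_w × 1.80 = 17.66 kPa.
Total σ_h = 16.68 + 17.66 = 34.34 kPa.

34.3 kPa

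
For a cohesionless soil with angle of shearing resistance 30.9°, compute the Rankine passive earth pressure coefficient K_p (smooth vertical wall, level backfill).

K_p = (1 + sin φ)/(1 − sin φ) = tan²(45° + 30.9°/2) = 3.111.

3.11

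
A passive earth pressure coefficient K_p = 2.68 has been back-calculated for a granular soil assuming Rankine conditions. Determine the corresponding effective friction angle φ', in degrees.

27.2°

K_p = (1+sin φ)/(1−sin φ) ⇒ sin φ = (K_p − 1)/(K_p + 1) = 0.4565.
φ = arcsin(0.4565) = 27.16°.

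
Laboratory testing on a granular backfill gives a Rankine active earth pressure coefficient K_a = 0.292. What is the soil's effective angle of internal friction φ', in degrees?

33.2°

K_a = tan²(45° − φ/2) ⇒ 45° − φ/2 = arctan(√0.292) = 28.39°.
φ = 2(45° − 28.39°) = 33.23°.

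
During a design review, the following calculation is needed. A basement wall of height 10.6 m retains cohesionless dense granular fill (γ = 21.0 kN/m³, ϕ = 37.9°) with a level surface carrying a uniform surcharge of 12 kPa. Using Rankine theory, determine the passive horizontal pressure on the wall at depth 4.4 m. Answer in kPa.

437 kPa

K_p = (1 + sin φ)/(1 − sin φ) = 4.185.
σ_v = γz + q = 21.0 × 4.4 + 12 = 104.4 kPa.
σ_h = K_p σ_v = 4.185 × 104.4 = 436.9 kPa.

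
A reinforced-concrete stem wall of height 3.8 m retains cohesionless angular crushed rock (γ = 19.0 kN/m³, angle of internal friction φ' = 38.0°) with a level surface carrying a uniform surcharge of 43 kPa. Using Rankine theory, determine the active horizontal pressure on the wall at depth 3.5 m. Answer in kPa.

K_a = (1 − sin φ)/(1 + sin φ) = 0.2379.
σ_v = γz + q = 19.0 × 3.5 + 43 = 109.5 kPa.
σ_h = K_a σ_v = 0.2379 × 109.5 = 26.05 kPa.

26.0 kPa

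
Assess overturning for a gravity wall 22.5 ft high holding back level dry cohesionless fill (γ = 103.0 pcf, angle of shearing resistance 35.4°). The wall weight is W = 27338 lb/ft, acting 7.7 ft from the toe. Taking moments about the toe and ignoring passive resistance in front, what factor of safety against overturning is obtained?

K_a = tan²(45° − 35.4°/2) = 0.2664.
P_a = ½K_aγH² = 0.5×0.2664×103.0×22.5² = 6946 lb/ft, acting at H/3 = 7.500 ft above the base.
Overturning moment M_o = P_a × H/3 = 6946 × 7.500 = 52090.
Resisting moment M_r = W × 7.7 = 27338 × 7.7 = 210500.
FS_overturning = M_r/M_o = 210500/52090 = 4.041.

4.04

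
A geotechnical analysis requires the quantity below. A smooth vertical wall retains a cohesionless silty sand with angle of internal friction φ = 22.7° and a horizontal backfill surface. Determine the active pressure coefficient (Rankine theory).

K_a = (1 − sin φ)/(1 + sin φ) = (1 − sin 22.7°)/(1 + sin 22.7°) = 0.4431.

0.443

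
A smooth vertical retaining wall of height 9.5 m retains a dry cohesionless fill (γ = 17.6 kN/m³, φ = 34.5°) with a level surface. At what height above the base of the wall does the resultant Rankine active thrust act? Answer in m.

K_a = 0.2768.
The pressure distribution is triangular, so the resultant acts at H/3 above the base = 9.5/3 = 3.167 m.

3.17 m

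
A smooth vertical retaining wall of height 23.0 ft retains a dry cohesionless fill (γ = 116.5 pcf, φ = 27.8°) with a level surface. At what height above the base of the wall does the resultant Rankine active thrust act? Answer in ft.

K_a = 0.3639.
The pressure distribution is triangular, so the resultant acts at H/3 above the base = 23.0/3 = 7.667 ft.

7.67 ft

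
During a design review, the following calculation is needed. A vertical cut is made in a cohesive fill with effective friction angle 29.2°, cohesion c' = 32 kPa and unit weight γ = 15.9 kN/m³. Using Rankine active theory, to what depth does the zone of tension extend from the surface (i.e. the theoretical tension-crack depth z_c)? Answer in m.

6.86 m

K_a = tan²(45° − 29.2°/2) = 0.3442; √K_a = 0.5867.
The active pressure is zero where K_a γ z = 2c√K_a, so z_c = 2c/(γ√K_a) = 2×32/(15.9×0.5867) = 6.861 m.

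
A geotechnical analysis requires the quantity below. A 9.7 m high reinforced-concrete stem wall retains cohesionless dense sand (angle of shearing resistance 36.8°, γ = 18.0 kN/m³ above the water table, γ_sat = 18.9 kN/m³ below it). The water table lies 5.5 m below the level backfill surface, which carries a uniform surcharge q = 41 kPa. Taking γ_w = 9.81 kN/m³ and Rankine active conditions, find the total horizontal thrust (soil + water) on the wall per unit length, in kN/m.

379 kN/m

K_a = tan²(45° − φ/2) = 0.2508.
γ' = 18.9 − 9.81 = 9.090 kN/m³. h₂ = H − d_w = 4.2 m.
σ'_h: at surface K_a·q = 10.28; at WT K_a(q+γd_w) = 35.11; at base K_a(q+γd_w+γ'h₂) = 44.68 kPa.
P₁ = ½(10.28+35.11)×5.5 = 124.8; P₂ = ½(35.11+44.68)×4.2 = 167.6; P_w = ½γ_w h₂² = 86.52.
Total = 124.8+167.6+86.52 = 378.9 kN/m.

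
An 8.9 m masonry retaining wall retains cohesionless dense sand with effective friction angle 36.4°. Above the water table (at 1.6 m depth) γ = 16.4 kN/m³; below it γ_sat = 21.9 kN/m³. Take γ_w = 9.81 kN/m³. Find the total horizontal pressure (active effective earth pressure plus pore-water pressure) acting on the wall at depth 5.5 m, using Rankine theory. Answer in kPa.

K_a = (1 − sin φ)/(1 + sin φ) = 0.2552.
γ' = 21.9 − 9.81 = 12.09 kN/m³.
Effective vertical stress at 5.5 m: σ'_v = 16.4×1.6 + 12.09×3.90 = 73.39 kPa.
σ'_h = K_a σ'_v = 0.2552 × 73.39 = 18.73 kPa; u = γ_w × 3.90 = 38.26 kPa.
Total σ_h = 18.73 + 38.26 = 56.99 kPa.

57.0 kPa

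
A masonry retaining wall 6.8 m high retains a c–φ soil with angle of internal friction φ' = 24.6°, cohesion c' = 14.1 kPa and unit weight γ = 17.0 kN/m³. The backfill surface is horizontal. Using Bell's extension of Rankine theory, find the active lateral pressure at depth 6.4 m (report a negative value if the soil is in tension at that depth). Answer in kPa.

K_a = (1 − sin φ)/(1 + sin φ) = 0.4121.
σ_a = K_a γ z − 2c√K_a = 0.4121×17.0×6.4 − 2×14.1×0.6420 = 26.74 kPa.

26.7 kPa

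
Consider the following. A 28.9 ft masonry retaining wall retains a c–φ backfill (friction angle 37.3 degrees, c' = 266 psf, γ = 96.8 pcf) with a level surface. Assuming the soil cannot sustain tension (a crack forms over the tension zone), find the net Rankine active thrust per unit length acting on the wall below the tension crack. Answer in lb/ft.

3760 lb/ft

K_a = 0.2453; √K_a = 0.4953.
Tension-crack depth z_c = 2c/(γ√K_a) = 2×266/(96.8×0.4953) = 11.10 ft.
σ_a at base = K_a γ H − 2c√K_a = 0.2453×96.8×28.9 − 2×266×0.4953 = 422.8 psf.
P_a = ½ × 422.8 × (H − z_c) = 0.5×422.8×17.80 = 3764 lb/ft.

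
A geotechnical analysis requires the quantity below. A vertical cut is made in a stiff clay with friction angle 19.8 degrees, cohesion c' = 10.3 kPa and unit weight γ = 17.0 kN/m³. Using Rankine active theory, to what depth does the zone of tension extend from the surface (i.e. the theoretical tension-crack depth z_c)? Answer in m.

K_a = tan²(45° − 19.8°/2) = 0.4939; √K_a = 0.7028.
The active pressure is zero where K_a γ z = 2c√K_a, so z_c = 2c/(γ√K_a) = 2×10.3/(17.0×0.7028) = 1.724 m.

1.72 m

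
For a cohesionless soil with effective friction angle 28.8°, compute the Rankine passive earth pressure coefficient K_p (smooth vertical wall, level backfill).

2.86

K_p = (1 + sin φ)/(1 − sin φ) = tan²(45° + 28.8°/2) = 2.859.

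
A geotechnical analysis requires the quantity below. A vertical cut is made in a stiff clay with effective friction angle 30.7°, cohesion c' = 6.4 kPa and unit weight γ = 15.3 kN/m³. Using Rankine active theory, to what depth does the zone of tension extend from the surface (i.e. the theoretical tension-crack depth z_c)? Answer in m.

K_a = tan²(45° − 30.7°/2) = 0.3240; √K_a = 0.5692.
The active pressure is zero where K_a γ z = 2c√K_a, so z_c = 2c/(γ√K_a) = 2×6.4/(15.3×0.5692) = 1.470 m.

1.47 m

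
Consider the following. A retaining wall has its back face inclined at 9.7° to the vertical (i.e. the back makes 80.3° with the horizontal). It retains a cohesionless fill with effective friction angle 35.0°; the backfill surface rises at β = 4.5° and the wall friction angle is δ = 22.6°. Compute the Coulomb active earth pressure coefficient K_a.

K_a = sin²(α+φ) / [sin²α · sin(α−δ) · (1 + √{sin(φ+δ)sin(φ−β) / (sin(α−δ)sin(α+β))})²].
With α = 80.3°, φ = 35.0°, δ = 22.6°, β = 4.5°: K_a = 0.3390.

0.339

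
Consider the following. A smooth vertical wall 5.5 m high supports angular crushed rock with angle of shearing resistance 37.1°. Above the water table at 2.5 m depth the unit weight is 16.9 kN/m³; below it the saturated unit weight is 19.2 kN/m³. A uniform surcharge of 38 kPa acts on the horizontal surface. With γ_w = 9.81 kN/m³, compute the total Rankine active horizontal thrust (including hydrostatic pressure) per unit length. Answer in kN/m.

K_a = tan²(45° − φ/2) = 0.2475.
γ' = 19.2 − 9.81 = 9.390 kN/m³. h₂ = H − d_w = 3.0 m.
σ'_h: at surface K_a·q = 9.405; at WT K_a(q+γd_w) = 19.86; at base K_a(q+γd_w+γ'h₂) = 26.83 kPa.
P₁ = ½(9.405+19.86)×2.5 = 36.58; P₂ = ½(19.86+26.83)×3.0 = 70.04; P_w = ½γ_w h₂² = 44.14.
Total = 36.58+70.04+44.14 = 150.8 kN/m.

151 kN/m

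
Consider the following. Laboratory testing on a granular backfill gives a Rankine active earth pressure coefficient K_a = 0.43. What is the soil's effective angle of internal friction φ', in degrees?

K_a = tan²(45° − φ/2) ⇒ 45° − φ/2 = arctan(√0.43) = 33.25°.
φ = 2(45° − 33.25°) = 23.49°.

23.5°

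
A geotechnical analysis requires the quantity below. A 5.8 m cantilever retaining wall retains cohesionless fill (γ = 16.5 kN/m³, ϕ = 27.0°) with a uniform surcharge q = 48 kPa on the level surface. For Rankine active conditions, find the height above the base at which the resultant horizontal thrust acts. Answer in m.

2.42 m

K_a = 0.3755.
Triangular part P₁ = ½K_aγH² = 104.2 at H/3 = 1.933 m; rectangular part P₂ = K_a q H = 104.5 at H/2 = 2.900 m.
ȳ = (P₁·1.933 + P₂·2.900)/(P₁+P₂) = 2.417 m.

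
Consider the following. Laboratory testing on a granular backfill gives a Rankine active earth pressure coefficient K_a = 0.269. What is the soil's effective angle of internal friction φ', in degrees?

35.2°

K_a = tan²(45° − φ/2) ⇒ 45° − φ/2 = arctan(√0.269) = 27.41°.
φ = 2(45° − 27.41°) = 35.17°.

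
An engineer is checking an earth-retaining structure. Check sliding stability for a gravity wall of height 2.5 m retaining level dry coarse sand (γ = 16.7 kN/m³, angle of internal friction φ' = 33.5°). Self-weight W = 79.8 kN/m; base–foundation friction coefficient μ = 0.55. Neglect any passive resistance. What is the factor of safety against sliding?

2.91

K_a = tan²(45° − 33.5°/2) = 0.2887.
P_a = ½K_aγH² = 0.5×0.2887×16.7×2.5² = 15.07 kN/m, acting at H/3 = 0.8333 m above the base.
FS_sliding = μW / P_a = 0.55×79.8 / 15.07 = 2.913.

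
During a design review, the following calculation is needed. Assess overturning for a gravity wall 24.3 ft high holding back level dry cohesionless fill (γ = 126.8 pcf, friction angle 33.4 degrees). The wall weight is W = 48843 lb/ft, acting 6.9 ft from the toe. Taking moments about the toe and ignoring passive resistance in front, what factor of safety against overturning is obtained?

K_a = tan²(45° − 33.4°/2) = 0.2899.
P_a = ½K_aγH² = 0.5×0.2899×126.8×24.3² = 10850 lb/ft, acting at H/3 = 8.100 ft above the base.
Overturning moment M_o = P_a × H/3 = 10850 × 8.100 = 87920.
Resisting moment M_r = W × 6.9 = 48843 × 6.9 = 337000.
FS_overturning = M_r/M_o = 337000/87920 = 3.833.

3.83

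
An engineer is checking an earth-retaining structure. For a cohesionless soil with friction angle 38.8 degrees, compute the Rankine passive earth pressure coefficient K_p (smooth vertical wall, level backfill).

K_p = (1 + sin φ)/(1 − sin φ) = tan²(45° + 38.8°/2) = 4.356.

4.36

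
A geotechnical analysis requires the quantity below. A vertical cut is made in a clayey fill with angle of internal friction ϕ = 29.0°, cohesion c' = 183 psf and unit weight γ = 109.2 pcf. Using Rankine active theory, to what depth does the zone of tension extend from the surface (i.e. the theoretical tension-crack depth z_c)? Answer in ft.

5.69 ft

K_a = tan²(45° − 29.0°/2) = 0.3470; √K_a = 0.5890.
The active pressure is zero where K_a γ z = 2c√K_a, so z_c = 2c/(γ√K_a) = 2×183/(109.2×0.5890) = 5.690 ft.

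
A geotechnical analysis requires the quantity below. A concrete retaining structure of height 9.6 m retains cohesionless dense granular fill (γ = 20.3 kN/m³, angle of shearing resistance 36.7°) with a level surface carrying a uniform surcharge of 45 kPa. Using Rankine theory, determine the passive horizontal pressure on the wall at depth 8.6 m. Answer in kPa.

K_p = (1 + sin φ)/(1 − sin φ) = 3.970.
σ_v = γz + q = 20.3 × 8.6 + 45 = 219.6 kPa.
σ_h = K_p σ_v = 3.970 × 219.6 = 871.8 kPa.

872 kPa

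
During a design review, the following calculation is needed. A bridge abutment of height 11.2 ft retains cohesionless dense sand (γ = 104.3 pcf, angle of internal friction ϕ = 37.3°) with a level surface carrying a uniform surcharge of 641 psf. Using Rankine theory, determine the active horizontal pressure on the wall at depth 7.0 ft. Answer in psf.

336 psf

K_a = (1 − sin φ)/(1 + sin φ) = 0.2453.
σ_v = γz + q = 104.3 × 7.0 + 641 = 1371 psf.
σ_h = K_a σ_v = 0.2453 × 1371 = 336.4 psf.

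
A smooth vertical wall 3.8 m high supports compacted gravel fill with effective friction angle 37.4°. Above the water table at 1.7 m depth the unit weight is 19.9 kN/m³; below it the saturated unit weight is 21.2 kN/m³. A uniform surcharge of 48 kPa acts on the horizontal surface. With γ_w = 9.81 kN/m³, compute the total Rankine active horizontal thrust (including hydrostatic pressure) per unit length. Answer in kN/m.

K_a = tan²(45° − φ/2) = 0.2443.
γ' = 21.2 − 9.81 = 11.39 kN/m³. h₂ = H − d_w = 2.1 m.
σ'_h: at surface K_a·q = 11.72; at WT K_a(q+γd_w) = 19.99; at base K_a(q+γd_w+γ'h₂) = 25.83 kPa.
P₁ = ½(11.72+19.99)×1.7 = 26.96; P₂ = ½(19.99+25.83)×2.1 = 48.11; P_w = ½γ_w h₂² = 21.63.
Total = 26.96+48.11+21.63 = 96.70 kN/m.

96.7 kN/m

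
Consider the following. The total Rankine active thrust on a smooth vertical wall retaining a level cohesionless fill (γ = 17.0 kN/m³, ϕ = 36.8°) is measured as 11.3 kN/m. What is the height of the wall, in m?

K_a = 0.2508. P_a = ½ K_a γ H² ⇒ H = √(2P_a/(K_a γ)).
H = √(2×11.3/(0.2508×17.0)) = 2.302 m.

2.30 m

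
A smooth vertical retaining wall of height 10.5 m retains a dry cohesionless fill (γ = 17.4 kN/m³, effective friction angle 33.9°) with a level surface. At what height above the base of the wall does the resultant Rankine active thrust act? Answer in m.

3.50 m

K_a = 0.2839.
The pressure distribution is triangular, so the resultant acts at H/3 above the base = 10.5/3 = 3.500 m.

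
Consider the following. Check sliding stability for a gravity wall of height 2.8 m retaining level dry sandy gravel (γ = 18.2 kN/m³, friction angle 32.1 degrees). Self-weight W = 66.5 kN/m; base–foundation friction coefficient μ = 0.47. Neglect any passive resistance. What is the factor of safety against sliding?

K_a = tan²(45° − 32.1°/2) = 0.3060.
P_a = ½K_aγH² = 0.5×0.3060×18.2×2.8² = 21.83 kN/m, acting at H/3 = 0.9333 m above the base.
FS_sliding = μW / P_a = 0.47×66.5 / 21.83 = 1.432.

1.43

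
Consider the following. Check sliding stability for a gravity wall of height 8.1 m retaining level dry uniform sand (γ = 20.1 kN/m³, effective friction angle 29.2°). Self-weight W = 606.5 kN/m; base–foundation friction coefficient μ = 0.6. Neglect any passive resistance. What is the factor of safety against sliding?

1.60

K_a = tan²(45° − 29.2°/2) = 0.3442.
P_a = ½K_aγH² = 0.5×0.3442×20.1×8.1² = 227.0 kN/m, acting at H/3 = 2.700 m above the base.
FS_sliding = μW / P_a = 0.6×606.5 / 227.0 = 1.603.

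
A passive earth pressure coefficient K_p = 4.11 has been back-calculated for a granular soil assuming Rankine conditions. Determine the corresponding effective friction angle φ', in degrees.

37.5°

K_p = (1+sin φ)/(1−sin φ) ⇒ sin φ = (K_p − 1)/(K_p + 1) = 0.6086.
φ = arcsin(0.6086) = 37.49°.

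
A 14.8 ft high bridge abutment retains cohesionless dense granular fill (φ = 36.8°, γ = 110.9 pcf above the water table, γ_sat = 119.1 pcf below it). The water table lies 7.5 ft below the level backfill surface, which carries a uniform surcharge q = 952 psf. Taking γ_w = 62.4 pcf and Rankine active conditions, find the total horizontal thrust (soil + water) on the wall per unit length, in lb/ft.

7880 lb/ft

K_a = tan²(45° − φ/2) = 0.2508.
γ' = 119.1 − 62.4 = 56.70 pcf. h₂ = H − d_w = 7.3 ft.
σ'_h: at surface K_a·q = 238.7; at WT K_a(q+γd_w) = 447.3; at base K_a(q+γd_w+γ'h₂) = 551.1 psf.
P₁ = ½(238.7+447.3)×7.5 = 2573; P₂ = ½(447.3+551.1)×7.3 = 3644; P_w = ½γ_w h₂² = 1663.
Total = 2573+3644+1663 = 7879 lb/ft.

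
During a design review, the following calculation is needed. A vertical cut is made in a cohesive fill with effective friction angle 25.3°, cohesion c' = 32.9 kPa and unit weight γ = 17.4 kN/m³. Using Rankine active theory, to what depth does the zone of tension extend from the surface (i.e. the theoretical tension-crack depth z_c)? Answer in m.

5.97 m

K_a = tan²(45° − 25.3°/2) = 0.4012; √K_a = 0.6334.
The active pressure is zero where K_a γ z = 2c√K_a, so z_c = 2c/(γ√K_a) = 2×32.9/(17.4×0.6334) = 5.970 m.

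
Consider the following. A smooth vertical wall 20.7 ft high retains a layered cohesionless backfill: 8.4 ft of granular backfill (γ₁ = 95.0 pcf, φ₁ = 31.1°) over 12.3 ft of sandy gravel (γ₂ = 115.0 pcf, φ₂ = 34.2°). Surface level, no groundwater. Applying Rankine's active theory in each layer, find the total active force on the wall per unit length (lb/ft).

6260 lb/ft

K_a1 = tan²(45°−31.1°/2) = 0.3188; K_a2 = tan²(45°−34.2°/2) = 0.2803.
Layer 1: σ at base = K_a1 γ₁ h₁ = 254.4 psf; P₁ = ½×254.4×8.4 = 1068.
Layer 2: σ_v at top = γ₁h₁ = 798.0; σ_h top = K_a2×798.0 = 223.7; σ_h base = K_a2×(798.0+115.0×12.3) = 620.3.
P₂ = ½(223.7+620.3)×12.3 = 5190. Total P_a = 1068+5190 = 6259 lb/ft.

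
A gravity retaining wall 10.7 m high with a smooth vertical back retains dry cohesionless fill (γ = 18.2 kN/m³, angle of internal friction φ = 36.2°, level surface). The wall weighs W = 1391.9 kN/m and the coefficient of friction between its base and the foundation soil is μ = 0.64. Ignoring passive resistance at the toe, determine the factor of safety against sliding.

K_a = tan²(45° − 36.2°/2) = 0.2574.
P_a = ½K_aγH² = 0.5×0.2574×18.2×10.7² = 268.2 kN/m, acting at H/3 = 3.567 m above the base.
FS_sliding = μW / P_a = 0.64×1391.9 / 268.2 = 3.322.

3.32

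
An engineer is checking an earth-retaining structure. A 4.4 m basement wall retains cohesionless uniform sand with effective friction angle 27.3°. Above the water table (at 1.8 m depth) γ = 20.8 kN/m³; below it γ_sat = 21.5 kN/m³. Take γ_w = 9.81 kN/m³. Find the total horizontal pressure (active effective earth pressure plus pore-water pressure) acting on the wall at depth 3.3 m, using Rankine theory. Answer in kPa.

35.1 kPa

K_a = (1 − sin φ)/(1 + sin φ) = 0.3711.
γ' = 21.5 − 9.81 = 11.69 kN/m³.
Effective vertical stress at 3.3 m: σ'_v = 20.8×1.8 + 11.69×1.50 = 54.98 kPa.
σ'_h = K_a σ'_v = 0.3711 × 54.98 = 20.40 kPa; u = γ_w × 1.50 = 14.71 kPa.
Total σ_h = 20.40 + 14.71 = 35.12 kPa.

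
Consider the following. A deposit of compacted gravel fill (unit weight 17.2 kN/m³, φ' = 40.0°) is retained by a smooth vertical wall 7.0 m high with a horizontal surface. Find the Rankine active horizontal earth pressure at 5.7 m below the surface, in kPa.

21.3 kPa

K_a = (1 − sin φ)/(1 + sin φ) = 0.2174.
σ_h = K_a γ z = 0.2174 × 17.2 × 5.7 = 21.32 kPa.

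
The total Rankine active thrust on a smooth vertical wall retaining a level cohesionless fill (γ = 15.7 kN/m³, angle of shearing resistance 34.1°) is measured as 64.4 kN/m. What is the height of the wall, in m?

K_a = 0.2815. P_a = ½ K_a γ H² ⇒ H = √(2P_a/(K_a γ)).
H = √(2×64.4/(0.2815×15.7)) = 5.398 m.

5.40 m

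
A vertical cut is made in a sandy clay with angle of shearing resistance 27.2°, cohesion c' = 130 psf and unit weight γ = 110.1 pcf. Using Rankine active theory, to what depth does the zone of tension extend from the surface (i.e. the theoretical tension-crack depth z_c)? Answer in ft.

K_a = tan²(45° − 27.2°/2) = 0.3726; √K_a = 0.6104.
The active pressure is zero where K_a γ z = 2c√K_a, so z_c = 2c/(γ√K_a) = 2×130/(110.1×0.6104) = 3.869 ft.

3.87 ft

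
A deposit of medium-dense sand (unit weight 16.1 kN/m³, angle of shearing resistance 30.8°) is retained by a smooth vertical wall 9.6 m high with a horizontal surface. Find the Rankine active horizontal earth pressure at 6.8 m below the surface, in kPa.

K_a = (1 − sin φ)/(1 + sin φ) = 0.3227.
σ_h = K_a γ z = 0.3227 × 16.1 × 6.8 = 35.33 kPa.

35.3 kPa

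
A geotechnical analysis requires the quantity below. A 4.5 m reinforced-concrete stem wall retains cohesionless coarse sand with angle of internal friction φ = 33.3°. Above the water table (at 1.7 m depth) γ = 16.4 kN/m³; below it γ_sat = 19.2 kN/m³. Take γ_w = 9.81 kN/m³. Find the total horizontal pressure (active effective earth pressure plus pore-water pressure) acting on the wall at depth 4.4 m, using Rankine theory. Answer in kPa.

42.0 kPa

K_a = (1 − sin φ)/(1 + sin φ) = 0.2911.
γ' = 19.2 − 9.81 = 9.390 kN/m³.
Effective vertical stress at 4.4 m: σ'_v = 16.4×1.7 + 9.390×2.70 = 53.23 kPa.
σ'_h = K_a σ'_v = 0.2911 × 53.23 = 15.50 kPa; u = γ_w × 2.70 = 26.49 kPa.
Total σ_h = 15.50 + 26.49 = 41.99 kPa.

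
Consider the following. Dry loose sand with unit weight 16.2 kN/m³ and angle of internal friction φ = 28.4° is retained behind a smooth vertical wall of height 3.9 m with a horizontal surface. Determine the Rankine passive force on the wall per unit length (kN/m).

347 kN/m

K_p = tan²(45° + φ/2) = 2.814.
P_p = ½ K_p γ H² = 0.5 × 2.814 × 16.2 × 3.9² = 346.7 kN/m.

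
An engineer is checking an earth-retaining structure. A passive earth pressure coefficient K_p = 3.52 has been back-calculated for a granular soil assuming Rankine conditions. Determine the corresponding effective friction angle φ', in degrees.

33.9°

K_p = (1+sin φ)/(1−sin φ) ⇒ sin φ = (K_p − 1)/(K_p + 1) = 0.5575.
φ = arcsin(0.5575) = 33.88°.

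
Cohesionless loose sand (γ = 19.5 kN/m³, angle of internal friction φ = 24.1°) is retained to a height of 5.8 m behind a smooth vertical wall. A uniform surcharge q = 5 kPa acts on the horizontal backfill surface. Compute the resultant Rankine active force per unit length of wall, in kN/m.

K_a = tan²(45° − φ/2) = 0.4201.
Soil triangle: ½ K_a γ H² = 0.5×0.4201×19.5×5.8² = 137.8 kN/m.
Surcharge rectangle: K_a q H = 0.4201×5×5.8 = 12.18 kN/m.
Total = 137.8 + 12.18 = 150.0 kN/m.

150 kN/m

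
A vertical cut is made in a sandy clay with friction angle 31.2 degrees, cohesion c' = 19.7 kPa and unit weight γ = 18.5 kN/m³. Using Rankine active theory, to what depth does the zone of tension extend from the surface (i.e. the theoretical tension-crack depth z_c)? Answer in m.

K_a = tan²(45° − 31.2°/2) = 0.3175; √K_a = 0.5635.
The active pressure is zero where K_a γ z = 2c√K_a, so z_c = 2c/(γ√K_a) = 2×19.7/(18.5×0.5635) = 3.780 m.

3.78 m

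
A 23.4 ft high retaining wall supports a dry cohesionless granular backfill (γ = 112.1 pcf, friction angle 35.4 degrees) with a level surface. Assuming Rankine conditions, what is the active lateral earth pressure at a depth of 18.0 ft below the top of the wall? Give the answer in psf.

K_a = (1 − sin φ)/(1 + sin φ) = 0.2664.
σ_h = K_a γ z = 0.2664 × 112.1 × 18.0 = 537.5 psf.

538 psf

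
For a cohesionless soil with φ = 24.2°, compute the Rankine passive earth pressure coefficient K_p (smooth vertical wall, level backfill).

K_p = (1 + sin φ)/(1 − sin φ) = tan²(45° + 24.2°/2) = 2.389.

2.39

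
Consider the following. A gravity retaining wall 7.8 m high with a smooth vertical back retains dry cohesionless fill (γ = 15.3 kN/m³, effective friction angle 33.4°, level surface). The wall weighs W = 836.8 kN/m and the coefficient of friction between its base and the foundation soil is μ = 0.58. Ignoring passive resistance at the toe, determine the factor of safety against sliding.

K_a = tan²(45° − 33.4°/2) = 0.2899.
P_a = ½K_aγH² = 0.5×0.2899×15.3×7.8² = 134.9 kN/m, acting at H/3 = 2.600 m above the base.
FS_sliding = μW / P_a = 0.58×836.8 / 134.9 = 3.597.

3.60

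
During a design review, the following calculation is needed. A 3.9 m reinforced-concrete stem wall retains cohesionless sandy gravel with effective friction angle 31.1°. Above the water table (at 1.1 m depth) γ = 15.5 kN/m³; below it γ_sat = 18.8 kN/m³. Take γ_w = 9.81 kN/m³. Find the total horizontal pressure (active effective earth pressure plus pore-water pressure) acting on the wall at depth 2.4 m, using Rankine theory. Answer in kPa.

21.9 kPa

K_a = (1 − sin φ)/(1 + sin φ) = 0.3188.
γ' = 18.8 − 9.81 = 8.990 kN/m³.
Effective vertical stress at 2.4 m: σ'_v = 15.5×1.1 + 8.990×1.30 = 28.74 kPa.
σ'_h = K_a σ'_v = 0.3188 × 28.74 = 9.161 kPa; u = γ_w × 1.30 = 12.75 kPa.
Total σ_h = 9.161 + 12.75 = 21.91 kPa.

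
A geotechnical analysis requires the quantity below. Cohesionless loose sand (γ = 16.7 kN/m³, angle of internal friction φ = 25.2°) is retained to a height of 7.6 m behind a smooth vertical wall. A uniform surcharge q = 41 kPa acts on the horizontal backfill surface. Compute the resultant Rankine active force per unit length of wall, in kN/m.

K_a = tan²(45° − φ/2) = 0.4027.
Soil triangle: ½ K_a γ H² = 0.5×0.4027×16.7×7.6² = 194.2 kN/m.
Surcharge rectangle: K_a q H = 0.4027×41×7.6 = 125.5 kN/m.
Total = 194.2 + 125.5 = 319.7 kN/m.

320 kN/m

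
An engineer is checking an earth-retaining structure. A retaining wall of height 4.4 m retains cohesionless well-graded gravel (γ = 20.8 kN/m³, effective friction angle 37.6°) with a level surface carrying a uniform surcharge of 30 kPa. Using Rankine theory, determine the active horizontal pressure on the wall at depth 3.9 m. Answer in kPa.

26.9 kPa

K_a = (1 − sin φ)/(1 + sin φ) = 0.2421.
σ_v = γz + q = 20.8 × 3.9 + 30 = 111.1 kPa.
σ_h = K_a σ_v = 0.2421 × 111.1 = 26.90 kPa.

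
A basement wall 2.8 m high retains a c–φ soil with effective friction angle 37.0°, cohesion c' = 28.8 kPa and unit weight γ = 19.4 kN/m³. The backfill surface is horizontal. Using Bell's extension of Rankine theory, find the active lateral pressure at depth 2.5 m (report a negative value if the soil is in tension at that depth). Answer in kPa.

-16.7 kPa

K_a = (1 − sin φ)/(1 + sin φ) = 0.2486.
σ_a = K_a γ z − 2c√K_a = 0.2486×19.4×2.5 − 2×28.8×0.4986 = -16.66 kPa.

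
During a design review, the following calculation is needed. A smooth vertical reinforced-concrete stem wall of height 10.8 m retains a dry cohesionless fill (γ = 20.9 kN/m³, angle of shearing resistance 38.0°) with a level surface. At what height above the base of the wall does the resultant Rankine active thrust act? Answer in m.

K_a = 0.2379.
The pressure distribution is triangular, so the resultant acts at H/3 above the base = 10.8/3 = 3.600 m.

3.60 m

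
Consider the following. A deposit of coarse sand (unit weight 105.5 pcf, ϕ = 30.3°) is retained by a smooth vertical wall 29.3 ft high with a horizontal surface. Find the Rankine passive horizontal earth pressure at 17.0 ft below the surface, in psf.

K_p = (1 + sin φ)/(1 − sin φ) = 3.037.
σ_h = K_p γ z = 3.037 × 105.5 × 17.0 = 5446 psf.

5450 psf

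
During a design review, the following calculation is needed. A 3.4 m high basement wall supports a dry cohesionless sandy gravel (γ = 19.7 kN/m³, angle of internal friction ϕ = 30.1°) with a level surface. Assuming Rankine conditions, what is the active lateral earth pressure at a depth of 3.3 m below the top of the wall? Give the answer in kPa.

K_a = (1 − sin φ)/(1 + sin φ) = 0.3320.
σ_h = K_a γ z = 0.3320 × 19.7 × 3.3 = 21.58 kPa.

21.6 kPa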